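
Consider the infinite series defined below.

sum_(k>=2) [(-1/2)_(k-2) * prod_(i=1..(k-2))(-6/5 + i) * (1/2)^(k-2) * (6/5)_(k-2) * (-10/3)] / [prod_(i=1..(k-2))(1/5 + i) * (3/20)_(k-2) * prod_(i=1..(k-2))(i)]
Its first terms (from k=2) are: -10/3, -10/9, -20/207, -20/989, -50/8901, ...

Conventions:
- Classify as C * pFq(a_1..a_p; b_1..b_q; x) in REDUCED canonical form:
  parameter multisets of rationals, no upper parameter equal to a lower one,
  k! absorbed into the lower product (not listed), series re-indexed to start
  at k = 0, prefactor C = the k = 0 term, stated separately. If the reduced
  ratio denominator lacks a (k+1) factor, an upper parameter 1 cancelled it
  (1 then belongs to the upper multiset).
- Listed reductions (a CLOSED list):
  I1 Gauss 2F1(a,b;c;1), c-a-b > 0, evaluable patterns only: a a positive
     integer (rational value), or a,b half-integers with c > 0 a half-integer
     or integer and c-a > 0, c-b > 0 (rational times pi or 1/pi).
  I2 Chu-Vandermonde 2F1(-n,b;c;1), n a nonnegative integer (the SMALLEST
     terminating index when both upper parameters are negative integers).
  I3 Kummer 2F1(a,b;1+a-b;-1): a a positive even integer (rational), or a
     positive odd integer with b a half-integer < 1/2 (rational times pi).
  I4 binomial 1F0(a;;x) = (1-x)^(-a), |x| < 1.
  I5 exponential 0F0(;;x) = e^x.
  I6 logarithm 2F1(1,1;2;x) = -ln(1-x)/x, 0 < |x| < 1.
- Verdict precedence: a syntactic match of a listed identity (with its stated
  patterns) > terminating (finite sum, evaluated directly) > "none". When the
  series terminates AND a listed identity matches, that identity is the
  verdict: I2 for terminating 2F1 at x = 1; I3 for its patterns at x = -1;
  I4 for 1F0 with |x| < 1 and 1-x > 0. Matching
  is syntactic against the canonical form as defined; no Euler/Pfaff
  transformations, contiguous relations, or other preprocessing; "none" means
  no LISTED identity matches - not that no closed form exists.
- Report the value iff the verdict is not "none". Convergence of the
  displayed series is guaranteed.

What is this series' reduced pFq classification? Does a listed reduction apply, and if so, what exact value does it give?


First insight: t_0 = -10/3 here, and the lower running product (C = -10/3, x = 1/2) is a rising factorial.
Step ratio: r(k) = (1/2) * (k-1/2) (k-1/5) / [(k+3/20) (k+1)] - rational in k, leading ratio (1/2); with t_0 = -10/3, classification follows.

With C = -10/3: the canonical form is 2F1(-1/2, -1/5; 3/20; 1/2). Verdict: none - at argument 1/2 the multisets {-1/2, -1/5} ; {3/20} match no listed identity.


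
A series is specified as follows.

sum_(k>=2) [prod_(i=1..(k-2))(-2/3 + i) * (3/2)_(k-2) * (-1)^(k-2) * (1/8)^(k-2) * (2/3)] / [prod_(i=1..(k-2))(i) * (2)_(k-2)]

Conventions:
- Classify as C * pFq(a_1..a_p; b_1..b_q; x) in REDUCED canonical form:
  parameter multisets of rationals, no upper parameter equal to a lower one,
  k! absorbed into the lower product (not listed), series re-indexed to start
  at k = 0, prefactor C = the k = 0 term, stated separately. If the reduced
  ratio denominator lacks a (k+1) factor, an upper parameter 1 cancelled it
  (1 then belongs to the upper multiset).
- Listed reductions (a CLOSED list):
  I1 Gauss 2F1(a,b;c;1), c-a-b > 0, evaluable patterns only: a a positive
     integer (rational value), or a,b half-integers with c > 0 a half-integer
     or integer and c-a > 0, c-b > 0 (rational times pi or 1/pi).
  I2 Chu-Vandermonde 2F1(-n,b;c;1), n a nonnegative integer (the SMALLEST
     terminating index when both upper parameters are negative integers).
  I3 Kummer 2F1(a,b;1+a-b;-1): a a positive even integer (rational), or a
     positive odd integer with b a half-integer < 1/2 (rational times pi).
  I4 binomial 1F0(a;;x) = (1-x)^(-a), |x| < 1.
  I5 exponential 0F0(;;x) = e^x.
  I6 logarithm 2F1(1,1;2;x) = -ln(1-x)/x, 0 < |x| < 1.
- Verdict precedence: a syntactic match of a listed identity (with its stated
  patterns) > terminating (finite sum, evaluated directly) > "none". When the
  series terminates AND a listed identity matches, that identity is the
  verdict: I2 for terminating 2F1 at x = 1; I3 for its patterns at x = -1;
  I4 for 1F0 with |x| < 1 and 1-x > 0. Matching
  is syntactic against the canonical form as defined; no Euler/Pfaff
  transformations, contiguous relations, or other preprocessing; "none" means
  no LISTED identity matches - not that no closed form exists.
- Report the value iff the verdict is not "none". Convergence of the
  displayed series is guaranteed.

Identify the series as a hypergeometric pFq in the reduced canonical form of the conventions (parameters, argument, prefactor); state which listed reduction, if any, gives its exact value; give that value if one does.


Prefactor 2/3, argument -1/8: 2F1 with upper {1/3, 3/2} over lower {2}. Verdict: no listed reduction: x = -1/8 and upper {1/3, 3/2} fail every I1-I6 pattern.

Structural cue: from the first term 2/3: the running product (C = 2/3, x = -1/8) telescopes to a rising factorial.
Consecutive-term ratio: r(k) = (-1/8) * (k+1/3) (k+3/2) / [(k+2) (k+1)] - rational in k, leading ratio (-1/8); with t_0 = 2/3, classification follows.


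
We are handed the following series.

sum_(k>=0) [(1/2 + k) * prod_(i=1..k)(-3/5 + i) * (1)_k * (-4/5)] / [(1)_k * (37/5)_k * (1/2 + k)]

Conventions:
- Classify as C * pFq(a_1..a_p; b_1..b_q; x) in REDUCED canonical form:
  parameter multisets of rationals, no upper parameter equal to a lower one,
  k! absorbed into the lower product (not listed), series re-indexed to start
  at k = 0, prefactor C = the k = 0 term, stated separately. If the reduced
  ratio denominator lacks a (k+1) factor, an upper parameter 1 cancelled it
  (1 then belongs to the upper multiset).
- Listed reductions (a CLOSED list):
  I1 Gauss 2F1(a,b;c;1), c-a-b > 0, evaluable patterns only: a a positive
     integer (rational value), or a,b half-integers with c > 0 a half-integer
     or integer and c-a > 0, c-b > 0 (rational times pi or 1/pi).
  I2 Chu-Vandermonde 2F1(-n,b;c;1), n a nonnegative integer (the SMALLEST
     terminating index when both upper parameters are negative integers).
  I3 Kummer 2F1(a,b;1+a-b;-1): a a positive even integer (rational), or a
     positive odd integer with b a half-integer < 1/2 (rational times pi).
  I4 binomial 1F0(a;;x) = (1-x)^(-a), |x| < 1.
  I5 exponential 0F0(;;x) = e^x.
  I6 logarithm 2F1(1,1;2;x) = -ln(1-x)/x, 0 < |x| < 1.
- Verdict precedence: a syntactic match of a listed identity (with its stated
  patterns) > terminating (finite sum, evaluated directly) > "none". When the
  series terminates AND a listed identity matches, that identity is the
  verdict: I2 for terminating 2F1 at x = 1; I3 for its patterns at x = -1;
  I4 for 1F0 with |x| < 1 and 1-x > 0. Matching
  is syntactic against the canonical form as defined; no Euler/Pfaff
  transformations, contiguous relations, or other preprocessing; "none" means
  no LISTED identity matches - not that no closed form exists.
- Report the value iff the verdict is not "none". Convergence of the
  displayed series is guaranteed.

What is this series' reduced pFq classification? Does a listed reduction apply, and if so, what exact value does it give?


Classification (C = -4/5): 2F1 with upper {2/5, 1}, lower {37/5}, argument x = 1. Verdict: Gauss (I1, integer-parameter pattern) applies (x = 1: the Gamma ratio telescopes since c-a-b = 6 > 0 and a = 1 in Z>0). Exact value: -64/75.

Key observation: t_0 = -4/5 here, and striking the common factor k + 1/2 reduces the term (prefactor -4/5).
Term ratio: r(k) = 1 * (k+2/5) (k+1) / [(k+37/5) (k+1)] ; factor over Q: parameters, x = 1, and C = -4/5.


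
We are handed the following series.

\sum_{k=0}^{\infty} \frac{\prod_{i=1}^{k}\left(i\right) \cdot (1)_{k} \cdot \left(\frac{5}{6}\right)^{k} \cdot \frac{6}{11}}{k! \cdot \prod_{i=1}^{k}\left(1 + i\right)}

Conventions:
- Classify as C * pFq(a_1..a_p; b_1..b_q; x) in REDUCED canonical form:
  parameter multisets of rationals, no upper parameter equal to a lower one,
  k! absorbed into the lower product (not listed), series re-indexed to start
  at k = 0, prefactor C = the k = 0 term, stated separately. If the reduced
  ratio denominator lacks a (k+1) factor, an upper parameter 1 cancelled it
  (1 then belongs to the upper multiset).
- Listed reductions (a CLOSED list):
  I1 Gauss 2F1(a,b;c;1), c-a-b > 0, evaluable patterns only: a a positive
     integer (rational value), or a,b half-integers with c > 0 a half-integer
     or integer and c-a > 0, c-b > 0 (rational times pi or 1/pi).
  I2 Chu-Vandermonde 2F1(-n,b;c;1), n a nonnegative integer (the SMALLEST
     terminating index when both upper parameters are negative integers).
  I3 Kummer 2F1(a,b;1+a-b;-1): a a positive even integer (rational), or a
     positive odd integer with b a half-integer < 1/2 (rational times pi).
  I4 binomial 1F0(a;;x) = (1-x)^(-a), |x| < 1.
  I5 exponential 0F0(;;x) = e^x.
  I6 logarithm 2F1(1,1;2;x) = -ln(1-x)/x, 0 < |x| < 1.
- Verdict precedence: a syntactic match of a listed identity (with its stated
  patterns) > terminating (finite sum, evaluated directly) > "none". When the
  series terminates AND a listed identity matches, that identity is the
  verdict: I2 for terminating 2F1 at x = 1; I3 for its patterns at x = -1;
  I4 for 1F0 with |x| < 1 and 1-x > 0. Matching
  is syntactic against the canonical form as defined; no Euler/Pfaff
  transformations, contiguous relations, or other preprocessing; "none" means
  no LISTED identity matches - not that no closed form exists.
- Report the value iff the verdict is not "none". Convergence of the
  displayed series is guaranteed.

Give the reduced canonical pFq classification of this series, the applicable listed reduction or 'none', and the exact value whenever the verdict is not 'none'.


This is \frac{6}{11} * 2F1(1, 1; 2; \frac{5}{6}) in reduced canonical form. Verdict: the I6 logarithm reduction applies (the logarithm: parameters (1,1;2), x = \frac{5}{6}). Hence: \left(-\frac{36}{55}\right) \cdot \ln\left(\frac{1}{6}\right).

Key observation: t_0 being \frac{6}{11}, the running product (C = 6/11, x = 5/6) telescopes to a rising factorial.
Term ratio: r(k) = \frac{5}{6} * (k+1) (k+1) / [(k+2) (k+1)] - rational in k, leading ratio \frac{5}{6}; with t_0 = \frac{6}{11}, classification follows.


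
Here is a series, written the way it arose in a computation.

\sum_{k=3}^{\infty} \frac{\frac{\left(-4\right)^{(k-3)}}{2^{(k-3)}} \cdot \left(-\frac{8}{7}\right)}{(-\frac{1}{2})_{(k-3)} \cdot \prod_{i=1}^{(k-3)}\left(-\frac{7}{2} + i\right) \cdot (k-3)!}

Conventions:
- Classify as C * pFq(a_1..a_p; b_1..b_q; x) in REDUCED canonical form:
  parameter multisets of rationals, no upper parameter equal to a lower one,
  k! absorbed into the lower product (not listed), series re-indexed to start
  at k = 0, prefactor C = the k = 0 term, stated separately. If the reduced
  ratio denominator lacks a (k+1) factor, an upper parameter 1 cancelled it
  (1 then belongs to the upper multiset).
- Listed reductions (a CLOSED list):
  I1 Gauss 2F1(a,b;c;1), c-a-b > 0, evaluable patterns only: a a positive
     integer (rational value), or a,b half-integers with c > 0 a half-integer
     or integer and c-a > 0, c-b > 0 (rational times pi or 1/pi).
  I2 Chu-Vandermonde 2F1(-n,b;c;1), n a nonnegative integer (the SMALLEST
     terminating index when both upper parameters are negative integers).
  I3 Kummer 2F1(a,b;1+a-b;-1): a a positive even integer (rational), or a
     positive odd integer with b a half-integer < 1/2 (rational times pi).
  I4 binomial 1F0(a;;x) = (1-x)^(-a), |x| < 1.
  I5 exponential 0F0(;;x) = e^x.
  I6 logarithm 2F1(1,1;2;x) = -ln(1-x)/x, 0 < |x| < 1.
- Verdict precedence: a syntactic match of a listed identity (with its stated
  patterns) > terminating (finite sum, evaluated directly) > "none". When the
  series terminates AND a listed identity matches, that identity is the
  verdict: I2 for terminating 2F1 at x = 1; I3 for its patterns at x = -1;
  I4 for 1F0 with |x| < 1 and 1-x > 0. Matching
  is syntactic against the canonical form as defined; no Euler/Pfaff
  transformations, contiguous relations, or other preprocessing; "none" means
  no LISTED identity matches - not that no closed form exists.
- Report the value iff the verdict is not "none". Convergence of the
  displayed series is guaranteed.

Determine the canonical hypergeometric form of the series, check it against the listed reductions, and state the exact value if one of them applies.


Structural cue: from the first term -\frac{8}{7}: the lower running product (C = -8/7, x = -2) is a rising factorial.
Consecutive-term ratio: r(k) = -2 * 1 / [(k-\frac{5}{2}) (k-\frac{1}{2}) (k+1)] ; factor over Q: parameters, x = -2, and C = -\frac{8}{7}.

At argument -2: a 0F2 with upper {-}, lower {-\frac{5}{2}, -\frac{1}{2}}, scaled by C = -\frac{8}{7}. Verdict: none (x = -2): each listed identity misses the multisets {-} ; {-\frac{5}{2}, -\frac{1}{2}}.


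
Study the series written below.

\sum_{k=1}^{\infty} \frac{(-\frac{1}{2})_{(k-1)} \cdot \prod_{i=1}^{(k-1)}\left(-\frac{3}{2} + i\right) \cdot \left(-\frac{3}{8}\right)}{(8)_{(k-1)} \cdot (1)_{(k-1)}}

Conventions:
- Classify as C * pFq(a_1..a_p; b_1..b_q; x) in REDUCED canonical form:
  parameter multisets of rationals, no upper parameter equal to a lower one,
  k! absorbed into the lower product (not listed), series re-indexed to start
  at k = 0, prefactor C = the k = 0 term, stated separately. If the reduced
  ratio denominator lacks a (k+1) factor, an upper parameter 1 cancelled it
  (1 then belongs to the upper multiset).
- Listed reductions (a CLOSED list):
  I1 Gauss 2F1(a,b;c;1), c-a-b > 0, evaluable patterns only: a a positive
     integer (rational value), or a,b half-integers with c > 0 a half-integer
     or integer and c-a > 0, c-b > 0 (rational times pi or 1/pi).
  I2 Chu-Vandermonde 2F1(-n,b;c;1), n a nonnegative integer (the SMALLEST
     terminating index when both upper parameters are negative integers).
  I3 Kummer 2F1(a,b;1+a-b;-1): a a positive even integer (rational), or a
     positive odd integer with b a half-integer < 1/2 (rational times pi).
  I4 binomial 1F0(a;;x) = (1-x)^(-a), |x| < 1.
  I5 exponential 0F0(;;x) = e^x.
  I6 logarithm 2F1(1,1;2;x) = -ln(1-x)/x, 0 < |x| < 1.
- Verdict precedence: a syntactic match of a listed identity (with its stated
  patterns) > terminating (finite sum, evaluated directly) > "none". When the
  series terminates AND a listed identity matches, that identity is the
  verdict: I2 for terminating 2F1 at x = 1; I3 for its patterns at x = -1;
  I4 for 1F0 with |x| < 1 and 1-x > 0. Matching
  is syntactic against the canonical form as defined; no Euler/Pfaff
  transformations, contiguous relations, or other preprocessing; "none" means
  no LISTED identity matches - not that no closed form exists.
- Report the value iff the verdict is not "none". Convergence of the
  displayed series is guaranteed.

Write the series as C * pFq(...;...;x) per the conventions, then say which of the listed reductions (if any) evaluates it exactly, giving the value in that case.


x = 1 here; the reduced form reads 2F1, upper {-\frac{1}{2}, -\frac{1}{2}}, lower {8}, C = -\frac{3}{8}. Verdict at x = 1: Gauss's theorem I1 (half-integer case) matches (x = 1; upper {-\frac{1}{2}, -\frac{1}{2}} half-integers, c = 8 in the evaluable pattern). Hence: \left(-\frac{16777216}{13803075}\right) / \pi.

First insight: x = 1 and (1)_k (C = -3/8, x = 1) is k! itself.
Ratio: r(k) = 1 * (k-\frac{1}{2}) (k-\frac{1}{2}) / [(k+8) (k+1)] ; factor over Q: parameters, x = 1, and C = -\frac{3}{8}.


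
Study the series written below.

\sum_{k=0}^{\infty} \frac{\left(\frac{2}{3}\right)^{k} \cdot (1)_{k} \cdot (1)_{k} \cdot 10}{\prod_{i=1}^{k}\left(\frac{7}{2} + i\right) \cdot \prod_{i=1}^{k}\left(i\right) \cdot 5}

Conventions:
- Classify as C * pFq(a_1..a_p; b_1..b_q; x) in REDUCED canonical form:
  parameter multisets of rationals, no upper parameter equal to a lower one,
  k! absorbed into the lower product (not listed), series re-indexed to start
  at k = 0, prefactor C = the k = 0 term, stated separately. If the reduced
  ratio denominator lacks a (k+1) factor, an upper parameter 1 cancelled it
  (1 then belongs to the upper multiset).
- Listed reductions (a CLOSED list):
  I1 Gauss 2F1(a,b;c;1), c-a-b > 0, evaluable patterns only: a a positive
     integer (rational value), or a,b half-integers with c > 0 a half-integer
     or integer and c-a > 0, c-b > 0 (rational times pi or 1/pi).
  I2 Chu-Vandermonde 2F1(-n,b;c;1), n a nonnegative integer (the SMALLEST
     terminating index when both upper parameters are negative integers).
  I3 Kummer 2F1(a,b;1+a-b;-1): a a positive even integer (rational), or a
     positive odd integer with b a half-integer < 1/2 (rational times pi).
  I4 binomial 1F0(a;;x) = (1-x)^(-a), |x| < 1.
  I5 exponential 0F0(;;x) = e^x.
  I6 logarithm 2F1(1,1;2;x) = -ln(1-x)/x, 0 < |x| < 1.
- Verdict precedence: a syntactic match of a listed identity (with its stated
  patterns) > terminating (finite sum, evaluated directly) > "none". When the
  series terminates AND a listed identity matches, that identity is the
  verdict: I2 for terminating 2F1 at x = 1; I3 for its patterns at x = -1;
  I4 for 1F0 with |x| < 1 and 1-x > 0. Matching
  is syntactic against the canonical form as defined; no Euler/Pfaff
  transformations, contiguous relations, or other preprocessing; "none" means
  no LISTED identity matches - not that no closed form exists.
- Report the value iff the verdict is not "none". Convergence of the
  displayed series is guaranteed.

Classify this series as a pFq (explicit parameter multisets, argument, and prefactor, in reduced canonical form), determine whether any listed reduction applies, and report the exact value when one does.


The series (x = \frac{2}{3}) is 2F1: upper {1, 1}, lower {\frac{9}{2}}, prefactor 2. Verdict: none here - no I1-I6 shape fits x = \frac{2}{3} with lower {\frac{9}{2}}.

The tell: t_0 being 2, the constant factors (prefactor 2) combine into one prefactor.
Term ratio: r(k) = \frac{2}{3} * (k+1) (k+1) / [(k+\frac{9}{2}) (k+1)] - rational in k. x = \frac{2}{3}; t_0 = 2; negate the roots.


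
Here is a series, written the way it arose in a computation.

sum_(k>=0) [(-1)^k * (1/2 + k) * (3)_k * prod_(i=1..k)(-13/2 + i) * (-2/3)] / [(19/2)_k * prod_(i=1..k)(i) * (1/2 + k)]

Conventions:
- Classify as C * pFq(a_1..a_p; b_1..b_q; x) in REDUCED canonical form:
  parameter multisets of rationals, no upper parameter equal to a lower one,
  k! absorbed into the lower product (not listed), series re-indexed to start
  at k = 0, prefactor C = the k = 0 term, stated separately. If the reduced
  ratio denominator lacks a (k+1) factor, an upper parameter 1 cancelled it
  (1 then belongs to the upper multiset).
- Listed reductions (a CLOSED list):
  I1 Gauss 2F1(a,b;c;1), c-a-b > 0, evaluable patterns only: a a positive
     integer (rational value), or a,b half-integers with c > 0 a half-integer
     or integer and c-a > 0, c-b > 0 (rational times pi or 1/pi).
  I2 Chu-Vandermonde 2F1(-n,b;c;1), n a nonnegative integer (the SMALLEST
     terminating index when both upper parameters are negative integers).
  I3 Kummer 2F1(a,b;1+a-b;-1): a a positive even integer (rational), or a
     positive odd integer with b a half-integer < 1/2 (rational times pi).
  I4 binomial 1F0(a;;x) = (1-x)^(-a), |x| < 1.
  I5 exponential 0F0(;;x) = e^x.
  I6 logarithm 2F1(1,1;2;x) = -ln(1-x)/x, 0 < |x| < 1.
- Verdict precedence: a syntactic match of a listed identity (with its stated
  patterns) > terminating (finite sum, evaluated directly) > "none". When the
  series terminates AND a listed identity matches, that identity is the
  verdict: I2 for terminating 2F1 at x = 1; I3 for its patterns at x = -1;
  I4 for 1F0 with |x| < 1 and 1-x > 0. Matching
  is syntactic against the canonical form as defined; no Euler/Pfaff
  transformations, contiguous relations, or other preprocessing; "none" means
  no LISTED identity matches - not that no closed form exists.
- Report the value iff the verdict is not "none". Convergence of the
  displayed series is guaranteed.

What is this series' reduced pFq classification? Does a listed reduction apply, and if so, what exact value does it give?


Reduced: x = -1, 2F1, upper = {-11/2, 3}, lower = {19/2}, C = -2/3. Verdict (x = -1): the Kummer evaluation I3 applies (x = -1; c = 19/2 equals 1+a-b for upper {-11/2, 3}: listed pattern). Value: (-36465/32768) * pi.

Key step: with t_0 = -2/3, the product of the first k integers (C = -2/3, x = -1) is k!.
Ratio: r(k) = (-1) * (k-11/2) (k+3) / [(k+19/2) (k+1)] - rational in k, leading ratio (-1); with t_0 = -2/3, classification follows.


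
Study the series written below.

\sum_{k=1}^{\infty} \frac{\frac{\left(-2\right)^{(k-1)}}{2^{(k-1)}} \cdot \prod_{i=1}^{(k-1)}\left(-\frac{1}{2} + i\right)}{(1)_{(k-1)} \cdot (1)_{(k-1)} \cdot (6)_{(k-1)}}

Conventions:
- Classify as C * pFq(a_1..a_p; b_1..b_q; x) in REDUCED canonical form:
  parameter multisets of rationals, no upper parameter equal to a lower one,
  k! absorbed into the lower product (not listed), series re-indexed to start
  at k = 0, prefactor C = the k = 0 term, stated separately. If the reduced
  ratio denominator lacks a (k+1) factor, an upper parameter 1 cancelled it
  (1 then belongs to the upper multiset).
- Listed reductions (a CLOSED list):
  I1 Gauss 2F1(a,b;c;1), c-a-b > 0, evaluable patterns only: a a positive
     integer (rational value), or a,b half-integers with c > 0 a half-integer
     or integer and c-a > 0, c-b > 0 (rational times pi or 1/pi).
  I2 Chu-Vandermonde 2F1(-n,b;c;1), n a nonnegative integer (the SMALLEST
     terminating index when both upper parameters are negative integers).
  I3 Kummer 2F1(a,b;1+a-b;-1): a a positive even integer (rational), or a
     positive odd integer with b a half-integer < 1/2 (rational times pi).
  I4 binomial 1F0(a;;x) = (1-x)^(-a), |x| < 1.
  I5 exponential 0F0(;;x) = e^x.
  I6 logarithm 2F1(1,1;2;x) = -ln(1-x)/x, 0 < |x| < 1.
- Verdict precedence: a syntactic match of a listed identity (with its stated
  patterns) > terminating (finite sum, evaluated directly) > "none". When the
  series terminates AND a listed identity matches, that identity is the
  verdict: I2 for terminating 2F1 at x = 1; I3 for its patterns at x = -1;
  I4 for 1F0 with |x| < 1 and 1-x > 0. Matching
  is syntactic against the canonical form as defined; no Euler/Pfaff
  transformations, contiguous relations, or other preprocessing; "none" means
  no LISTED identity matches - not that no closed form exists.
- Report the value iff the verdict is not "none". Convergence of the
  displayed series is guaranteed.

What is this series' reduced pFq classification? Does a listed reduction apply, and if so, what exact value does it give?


Prefactor 1, argument -1: 1F2 with upper {\frac{1}{2}} over lower {1, 6}. Verdict: no listed reduction: x = -1 and upper {\frac{1}{2}} fail every I1-I6 pattern.

Key observation: with t_0 = 1, (1)_k (C = 1, x = -1) is k! itself.
Adjacent-term ratio: r(k) = -1 * (k+\frac{1}{2}) / [(k+1) (k+6) (k+1)] - rational in k, leading ratio -1; with t_0 = 1, classification follows.


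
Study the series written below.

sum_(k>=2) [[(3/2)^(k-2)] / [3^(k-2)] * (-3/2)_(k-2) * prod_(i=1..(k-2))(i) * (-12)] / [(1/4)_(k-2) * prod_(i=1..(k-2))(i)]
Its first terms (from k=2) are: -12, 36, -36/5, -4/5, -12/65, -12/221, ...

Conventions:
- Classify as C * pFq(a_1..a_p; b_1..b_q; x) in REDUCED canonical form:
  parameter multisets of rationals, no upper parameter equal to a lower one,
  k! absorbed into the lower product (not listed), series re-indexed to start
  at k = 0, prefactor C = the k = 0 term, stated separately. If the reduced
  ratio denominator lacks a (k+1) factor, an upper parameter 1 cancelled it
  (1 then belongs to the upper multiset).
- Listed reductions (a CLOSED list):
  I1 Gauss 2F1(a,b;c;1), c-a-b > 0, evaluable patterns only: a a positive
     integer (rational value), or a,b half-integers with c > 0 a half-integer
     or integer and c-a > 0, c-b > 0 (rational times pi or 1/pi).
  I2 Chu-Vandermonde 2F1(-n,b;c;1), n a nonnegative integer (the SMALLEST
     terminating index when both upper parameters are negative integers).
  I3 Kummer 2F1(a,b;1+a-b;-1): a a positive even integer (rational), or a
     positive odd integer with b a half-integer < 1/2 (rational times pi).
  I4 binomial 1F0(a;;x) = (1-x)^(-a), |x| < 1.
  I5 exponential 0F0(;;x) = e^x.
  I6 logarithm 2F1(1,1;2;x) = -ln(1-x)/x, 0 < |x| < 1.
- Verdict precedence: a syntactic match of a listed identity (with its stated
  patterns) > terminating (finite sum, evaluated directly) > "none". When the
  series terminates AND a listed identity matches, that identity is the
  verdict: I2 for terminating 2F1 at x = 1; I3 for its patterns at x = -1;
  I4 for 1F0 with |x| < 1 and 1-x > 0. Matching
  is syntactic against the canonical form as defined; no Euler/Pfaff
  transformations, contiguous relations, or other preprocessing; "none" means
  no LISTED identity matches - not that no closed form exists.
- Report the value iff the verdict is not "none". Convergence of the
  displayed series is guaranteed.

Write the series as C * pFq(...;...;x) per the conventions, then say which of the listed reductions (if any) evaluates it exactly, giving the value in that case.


x = 1/2 here; the reduced form reads 2F1, upper {-3/2, 1}, lower {1/4}, C = -12. Verdict: none - at argument 1/2 the multisets {-3/2, 1} ; {1/4} match no listed identity.

Structural cue: with t_0 = -12, the product of the first k integers (C = -12, x = 1/2) is k!.
Term ratio: r(k) = (1/2) * (k-3/2) (k+1) / [(k+1/4) (k+1)] - rational in k. x = (1/2); t_0 = -12; negate the roots.


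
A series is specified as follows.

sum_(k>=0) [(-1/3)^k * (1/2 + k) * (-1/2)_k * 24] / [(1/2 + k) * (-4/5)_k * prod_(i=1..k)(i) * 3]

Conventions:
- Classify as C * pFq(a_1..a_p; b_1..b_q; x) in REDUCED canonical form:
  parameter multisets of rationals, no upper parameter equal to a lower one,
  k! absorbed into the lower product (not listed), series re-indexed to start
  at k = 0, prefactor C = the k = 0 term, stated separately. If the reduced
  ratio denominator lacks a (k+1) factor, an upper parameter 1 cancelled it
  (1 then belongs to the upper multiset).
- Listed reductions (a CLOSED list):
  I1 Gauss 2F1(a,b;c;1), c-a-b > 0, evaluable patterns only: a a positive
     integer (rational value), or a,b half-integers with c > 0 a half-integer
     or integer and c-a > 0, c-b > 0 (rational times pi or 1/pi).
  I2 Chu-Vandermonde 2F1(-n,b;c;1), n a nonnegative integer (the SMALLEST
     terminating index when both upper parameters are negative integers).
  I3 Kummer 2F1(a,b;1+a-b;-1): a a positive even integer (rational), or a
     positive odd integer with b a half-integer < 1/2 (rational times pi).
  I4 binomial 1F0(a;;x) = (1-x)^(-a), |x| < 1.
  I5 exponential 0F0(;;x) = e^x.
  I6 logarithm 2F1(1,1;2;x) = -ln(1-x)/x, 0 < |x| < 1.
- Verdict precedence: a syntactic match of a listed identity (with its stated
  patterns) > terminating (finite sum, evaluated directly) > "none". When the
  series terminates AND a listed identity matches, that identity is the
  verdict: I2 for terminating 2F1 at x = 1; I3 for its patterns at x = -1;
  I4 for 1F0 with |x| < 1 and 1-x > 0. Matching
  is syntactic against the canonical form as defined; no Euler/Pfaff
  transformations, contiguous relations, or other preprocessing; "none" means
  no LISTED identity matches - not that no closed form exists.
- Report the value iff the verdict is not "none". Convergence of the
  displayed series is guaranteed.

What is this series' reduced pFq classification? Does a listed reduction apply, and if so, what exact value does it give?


Canonical form: C = 8 times 1F1 with upper {-1/2}, lower {-4/5}, x = -1/3. Verdict: none (x = -1/3): each listed identity misses the multisets {-1/2} ; {-4/5}.

Key step: from the first term 8: the product of the first k integers (C = 8, x = -1/3) is k!.
Consecutive-term ratio: r(k) = (-1/3) * (k-1/2) / [(k-4/5) (k+1)] - rational in k, leading ratio (-1/3); with t_0 = 8, classification follows.


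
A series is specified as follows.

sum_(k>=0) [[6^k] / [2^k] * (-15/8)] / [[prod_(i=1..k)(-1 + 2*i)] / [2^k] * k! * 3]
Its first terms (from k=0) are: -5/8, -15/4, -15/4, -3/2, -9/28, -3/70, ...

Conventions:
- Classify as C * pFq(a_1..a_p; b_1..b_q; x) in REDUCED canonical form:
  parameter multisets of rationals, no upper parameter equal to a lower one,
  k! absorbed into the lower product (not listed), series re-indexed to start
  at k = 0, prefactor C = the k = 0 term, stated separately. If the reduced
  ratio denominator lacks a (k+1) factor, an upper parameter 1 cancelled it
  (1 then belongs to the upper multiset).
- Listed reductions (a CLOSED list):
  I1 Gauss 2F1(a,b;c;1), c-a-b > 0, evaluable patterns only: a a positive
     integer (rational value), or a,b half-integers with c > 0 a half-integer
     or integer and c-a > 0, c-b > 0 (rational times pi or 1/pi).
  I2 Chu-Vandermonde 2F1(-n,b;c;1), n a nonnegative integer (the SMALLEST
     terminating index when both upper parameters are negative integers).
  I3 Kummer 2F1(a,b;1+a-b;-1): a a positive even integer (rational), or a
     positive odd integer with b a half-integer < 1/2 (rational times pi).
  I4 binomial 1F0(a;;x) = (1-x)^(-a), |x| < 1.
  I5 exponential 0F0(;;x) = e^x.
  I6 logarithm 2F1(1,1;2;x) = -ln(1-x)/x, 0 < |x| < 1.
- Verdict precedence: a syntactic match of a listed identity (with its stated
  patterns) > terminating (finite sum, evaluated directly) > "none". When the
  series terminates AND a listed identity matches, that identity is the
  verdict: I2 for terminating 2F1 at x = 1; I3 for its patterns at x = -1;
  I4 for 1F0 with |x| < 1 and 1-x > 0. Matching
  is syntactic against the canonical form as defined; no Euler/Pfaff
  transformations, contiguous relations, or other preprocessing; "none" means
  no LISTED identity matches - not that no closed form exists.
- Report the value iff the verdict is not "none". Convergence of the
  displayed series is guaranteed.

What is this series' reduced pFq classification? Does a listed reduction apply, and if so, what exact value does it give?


The series (x = 3) is 0F1: upper {-}, lower {1/2}, prefactor -5/8. Verdict: none. A 0F1 with upper {-} fits none of I1-I6 at x = 3; the sum runs forever.

The tell: from the first term -5/8: the constant factors (prefactor -5/8) combine into one prefactor.
Adjacent-term ratio: r(k) = 3 * 1 / [(k+1/2) (k+1)] - rational in k, leading ratio 3; with t_0 = -5/8, classification follows.


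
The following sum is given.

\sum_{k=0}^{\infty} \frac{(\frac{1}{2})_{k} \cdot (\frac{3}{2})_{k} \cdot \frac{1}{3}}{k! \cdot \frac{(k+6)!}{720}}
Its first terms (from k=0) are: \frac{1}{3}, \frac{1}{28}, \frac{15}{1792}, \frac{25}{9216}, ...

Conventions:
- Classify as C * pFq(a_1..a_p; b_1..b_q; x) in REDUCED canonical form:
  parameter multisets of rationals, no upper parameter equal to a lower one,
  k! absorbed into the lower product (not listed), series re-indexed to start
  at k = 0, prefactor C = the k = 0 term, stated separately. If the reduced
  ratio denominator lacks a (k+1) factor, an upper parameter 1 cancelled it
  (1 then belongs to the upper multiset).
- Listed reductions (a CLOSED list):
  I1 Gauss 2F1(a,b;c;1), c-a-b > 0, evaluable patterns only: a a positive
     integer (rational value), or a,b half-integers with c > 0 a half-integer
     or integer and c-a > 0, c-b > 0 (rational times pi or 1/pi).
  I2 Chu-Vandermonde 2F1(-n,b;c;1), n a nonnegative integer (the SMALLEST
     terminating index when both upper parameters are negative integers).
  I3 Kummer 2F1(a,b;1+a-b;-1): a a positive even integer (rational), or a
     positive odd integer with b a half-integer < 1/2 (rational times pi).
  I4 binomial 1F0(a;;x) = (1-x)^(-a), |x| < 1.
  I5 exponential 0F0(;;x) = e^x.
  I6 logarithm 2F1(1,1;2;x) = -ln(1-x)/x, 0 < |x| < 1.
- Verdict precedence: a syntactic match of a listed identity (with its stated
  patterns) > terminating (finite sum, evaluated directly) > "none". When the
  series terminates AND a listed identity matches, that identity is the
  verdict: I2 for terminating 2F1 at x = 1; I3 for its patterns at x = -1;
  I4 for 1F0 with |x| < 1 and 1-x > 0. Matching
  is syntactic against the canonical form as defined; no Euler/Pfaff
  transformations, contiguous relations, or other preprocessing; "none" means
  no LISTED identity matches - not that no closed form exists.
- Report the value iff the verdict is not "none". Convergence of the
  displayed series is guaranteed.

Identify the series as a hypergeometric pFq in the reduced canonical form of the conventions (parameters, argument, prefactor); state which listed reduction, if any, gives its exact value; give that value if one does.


Prefactor \frac{1}{3}, argument 1: 2F1 with upper {\frac{1}{2}, \frac{3}{2}} over lower {7}. Verdict: the half-integer Gauss pattern (I1) matches (x = 1; upper {\frac{1}{2}, \frac{3}{2}} half-integers, c = 7 in the evaluable pattern). Its exact value is \frac{262144}{218295} / \pi.

Structural cue: with t_0 = \frac{1}{3}, the denominator's factorial ratio (C = 1/3) is a lower Pochhammer.
Step ratio: r(k) = 1 * (k+\frac{1}{2}) (k+\frac{3}{2}) / [(k+7) (k+1)] - rational; roots negated = parameters, x = 1, C = \frac{1}{3}.


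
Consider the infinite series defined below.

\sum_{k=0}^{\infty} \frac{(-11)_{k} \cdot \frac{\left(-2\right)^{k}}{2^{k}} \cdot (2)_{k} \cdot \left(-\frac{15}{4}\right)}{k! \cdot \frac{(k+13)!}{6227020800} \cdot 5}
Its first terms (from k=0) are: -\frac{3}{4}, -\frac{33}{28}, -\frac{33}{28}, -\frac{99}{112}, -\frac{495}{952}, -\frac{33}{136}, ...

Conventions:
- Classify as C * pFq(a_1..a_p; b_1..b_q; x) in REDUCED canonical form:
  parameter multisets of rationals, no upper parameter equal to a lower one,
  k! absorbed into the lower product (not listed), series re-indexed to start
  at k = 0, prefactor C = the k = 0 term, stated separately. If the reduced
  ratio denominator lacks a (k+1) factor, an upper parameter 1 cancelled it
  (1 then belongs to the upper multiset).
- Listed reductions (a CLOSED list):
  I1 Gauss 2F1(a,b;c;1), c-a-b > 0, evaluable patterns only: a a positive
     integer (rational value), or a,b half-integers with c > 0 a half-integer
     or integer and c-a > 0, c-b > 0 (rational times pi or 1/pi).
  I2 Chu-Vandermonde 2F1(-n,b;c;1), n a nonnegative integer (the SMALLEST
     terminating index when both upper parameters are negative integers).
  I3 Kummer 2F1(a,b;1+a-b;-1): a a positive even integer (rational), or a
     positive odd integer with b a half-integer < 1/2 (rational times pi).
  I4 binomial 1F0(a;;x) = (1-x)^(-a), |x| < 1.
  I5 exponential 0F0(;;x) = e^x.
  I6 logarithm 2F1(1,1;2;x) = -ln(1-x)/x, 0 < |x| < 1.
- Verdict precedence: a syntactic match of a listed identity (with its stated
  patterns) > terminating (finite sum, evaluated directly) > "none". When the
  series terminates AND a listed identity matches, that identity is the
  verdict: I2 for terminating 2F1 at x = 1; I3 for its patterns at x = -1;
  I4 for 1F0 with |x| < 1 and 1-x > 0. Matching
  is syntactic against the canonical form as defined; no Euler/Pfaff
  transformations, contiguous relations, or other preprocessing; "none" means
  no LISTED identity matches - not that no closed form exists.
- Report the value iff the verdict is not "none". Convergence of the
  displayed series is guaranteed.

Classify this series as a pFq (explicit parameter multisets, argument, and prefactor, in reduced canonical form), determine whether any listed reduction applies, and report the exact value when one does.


Structural cue: x = -1 and the constant factors (C = -3/4) combine into one prefactor.
Term ratio: r(k) = -1 * (k-11) (k+2) / [(k+14) (k+1)] - rational in k. x = -1; t_0 = -\frac{3}{4}; negate the roots.

Prefactor -\frac{3}{4}, argument -1: 2F1 with upper {-11, 2} over lower {14}. Verdict: the Kummer evaluation I3 fires (x = -1; c = 14 equals 1+a-b for upper {-11, 2}: listed pattern). Value: -\frac{39}{8}.


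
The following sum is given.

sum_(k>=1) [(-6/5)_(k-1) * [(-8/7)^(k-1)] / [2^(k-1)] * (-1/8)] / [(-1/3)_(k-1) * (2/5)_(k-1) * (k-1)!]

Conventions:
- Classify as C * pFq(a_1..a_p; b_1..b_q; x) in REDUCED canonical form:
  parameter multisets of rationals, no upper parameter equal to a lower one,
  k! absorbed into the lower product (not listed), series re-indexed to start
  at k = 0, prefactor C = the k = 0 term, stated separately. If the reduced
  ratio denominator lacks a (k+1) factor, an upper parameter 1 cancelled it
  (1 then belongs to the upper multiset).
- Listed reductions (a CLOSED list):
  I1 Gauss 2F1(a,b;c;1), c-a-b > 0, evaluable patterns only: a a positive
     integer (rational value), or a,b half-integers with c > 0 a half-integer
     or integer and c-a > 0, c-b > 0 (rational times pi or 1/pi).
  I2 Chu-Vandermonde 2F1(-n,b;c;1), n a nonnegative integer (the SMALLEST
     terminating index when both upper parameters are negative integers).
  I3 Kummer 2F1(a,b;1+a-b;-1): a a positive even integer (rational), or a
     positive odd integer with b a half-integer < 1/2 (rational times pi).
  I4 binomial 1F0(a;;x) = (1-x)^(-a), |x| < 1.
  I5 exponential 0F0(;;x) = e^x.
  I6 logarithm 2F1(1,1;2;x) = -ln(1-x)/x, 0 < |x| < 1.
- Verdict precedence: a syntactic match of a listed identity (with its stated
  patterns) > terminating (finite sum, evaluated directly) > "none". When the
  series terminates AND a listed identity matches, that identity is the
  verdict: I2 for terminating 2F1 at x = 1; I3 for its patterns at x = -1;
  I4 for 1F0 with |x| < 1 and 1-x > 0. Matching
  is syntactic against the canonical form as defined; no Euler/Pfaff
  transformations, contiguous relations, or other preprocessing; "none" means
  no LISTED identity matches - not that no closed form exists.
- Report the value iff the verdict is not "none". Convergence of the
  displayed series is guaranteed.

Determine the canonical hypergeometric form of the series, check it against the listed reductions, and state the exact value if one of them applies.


x = -4/7 here; the reduced form reads 1F2, upper {-6/5}, lower {-1/3, 2/5}, C = -1/8. Verdict: none. A 1F2 with upper {-6/5} fits none of I1-I6 at x = -4/7; the sum runs forever.

Key observation: x = (-4/7) and the two k-th powers (prefactor -1/8) combine into one argument.
Adjacent-term ratio: r(k) = (-4/7) * (k-6/5) / [(k-1/3) (k+2/5) (k+1)] - rational; roots negated = parameters, x = (-4/7), C = -1/8.


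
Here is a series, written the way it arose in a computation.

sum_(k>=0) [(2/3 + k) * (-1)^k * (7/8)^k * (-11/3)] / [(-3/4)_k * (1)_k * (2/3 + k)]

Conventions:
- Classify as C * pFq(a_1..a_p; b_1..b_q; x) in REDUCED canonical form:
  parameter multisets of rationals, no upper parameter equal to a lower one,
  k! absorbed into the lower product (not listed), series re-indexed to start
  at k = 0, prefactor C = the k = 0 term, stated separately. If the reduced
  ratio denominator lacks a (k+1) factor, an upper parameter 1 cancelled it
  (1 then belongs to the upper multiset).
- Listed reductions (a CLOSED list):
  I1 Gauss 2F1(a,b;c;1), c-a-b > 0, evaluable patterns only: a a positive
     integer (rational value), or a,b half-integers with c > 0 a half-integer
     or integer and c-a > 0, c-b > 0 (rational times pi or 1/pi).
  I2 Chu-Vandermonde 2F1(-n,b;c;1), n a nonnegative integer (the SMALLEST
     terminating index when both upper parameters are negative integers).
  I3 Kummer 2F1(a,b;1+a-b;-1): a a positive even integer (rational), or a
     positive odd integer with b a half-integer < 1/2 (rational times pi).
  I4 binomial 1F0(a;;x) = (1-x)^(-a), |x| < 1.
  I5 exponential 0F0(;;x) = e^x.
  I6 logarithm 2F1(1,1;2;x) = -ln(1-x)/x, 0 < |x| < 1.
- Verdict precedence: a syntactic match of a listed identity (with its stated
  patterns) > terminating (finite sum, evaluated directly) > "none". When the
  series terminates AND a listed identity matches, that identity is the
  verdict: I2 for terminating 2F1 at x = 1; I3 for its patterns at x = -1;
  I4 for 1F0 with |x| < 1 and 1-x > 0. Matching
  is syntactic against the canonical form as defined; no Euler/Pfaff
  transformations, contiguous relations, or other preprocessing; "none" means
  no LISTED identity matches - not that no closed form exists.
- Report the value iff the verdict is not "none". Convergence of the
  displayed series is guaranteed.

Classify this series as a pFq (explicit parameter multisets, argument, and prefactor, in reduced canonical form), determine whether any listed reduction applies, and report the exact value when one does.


Structural cue: t_0 being -11/3, striking the common factor k + 2/3 reduces the term (C = -11/3, x = -7/8).
Term ratio: r(k) = (-7/8) * 1 / [(k-3/4) (k+1)] ; factor over Q: parameters, x = (-7/8), and C = -11/3.

At argument -7/8: a 0F1 with upper {-}, lower {-3/4}, scaled by C = -11/3. Verdict: none. Every listed pattern misses the 0F1 form at -7/8, upper {-}.
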